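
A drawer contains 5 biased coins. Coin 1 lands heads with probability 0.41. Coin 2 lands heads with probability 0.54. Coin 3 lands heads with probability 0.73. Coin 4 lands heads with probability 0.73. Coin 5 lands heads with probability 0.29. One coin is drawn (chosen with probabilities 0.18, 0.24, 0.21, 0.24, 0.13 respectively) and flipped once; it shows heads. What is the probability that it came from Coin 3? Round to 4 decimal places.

Tabulate prior·likelihood by source: [1] prior 0.18, lik 0.41, product 0.07380; [2] prior 0.24, lik 0.54, product 0.1296; [3] prior 0.21, lik 0.73, product 0.1533; [4] prior 0.24, lik 0.73, product 0.1752; [5] prior 0.13, lik 0.29, product 0.03770.
Normalizing constant = 0.56960; the posterior for Coin 3 is its product over the sum, 0.1533/0.56960 = 0.2691.

Posterior probability ≈ 0.2691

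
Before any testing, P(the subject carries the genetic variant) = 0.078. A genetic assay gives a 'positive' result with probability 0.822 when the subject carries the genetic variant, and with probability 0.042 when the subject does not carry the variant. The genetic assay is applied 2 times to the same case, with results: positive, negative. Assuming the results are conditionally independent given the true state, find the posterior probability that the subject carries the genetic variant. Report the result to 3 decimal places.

Posterior P(H) ≈ 0.235

Let H be the event that the subject carries the genetic variant; start with P(H) = 0.078. P('positive'|H) = 0.822, P('positive'|¬H) = 0.042.
Update on result 1 ('positive'): P(H) ← 0.822·0.0780 / (0.822·0.0780 + 0.042·0.9220) = 0.064116/0.10284 = 0.6235.
Update on result 2 ('negative'): P(H) ← 0.178·0.6235 / (0.178·0.6235 + 0.958·0.3765) = 0.11097/0.47171 = 0.2353.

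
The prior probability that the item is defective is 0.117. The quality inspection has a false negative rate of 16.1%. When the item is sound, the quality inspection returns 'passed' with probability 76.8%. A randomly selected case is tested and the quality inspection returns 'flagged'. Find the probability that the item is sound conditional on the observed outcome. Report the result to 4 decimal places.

Write H for 'the item is defective'. Prior odds H:¬H = 0.117/0.883 = 0.13250. For the 'flagged' outcome, the likelihood ratio is 0.839/0.232 = 3.6164.
Posterior odds = 0.13250 × 3.6164 = 0.47918, so P(H|E) = 0.47918/(1+0.47918) = 0.3239. Then P(¬H|E) = 1 − 0.3239 = 0.6761.

P(¬H | E) ≈ 0.6761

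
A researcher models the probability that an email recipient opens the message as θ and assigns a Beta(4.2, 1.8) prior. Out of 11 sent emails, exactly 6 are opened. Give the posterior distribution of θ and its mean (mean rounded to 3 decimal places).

Posterior: Beta(10.2, 6.8); mean ≈ 0.600

Observing 6 successes and 5 failures updates Beta(4.2, 1.8) by adding the success and failure counts to the two shape parameters: α = 4.2+6 = 10.2, β = 1.8+5 = 6.8.
E[θ | data] = 10.2/(10.2+6.8) = 0.600.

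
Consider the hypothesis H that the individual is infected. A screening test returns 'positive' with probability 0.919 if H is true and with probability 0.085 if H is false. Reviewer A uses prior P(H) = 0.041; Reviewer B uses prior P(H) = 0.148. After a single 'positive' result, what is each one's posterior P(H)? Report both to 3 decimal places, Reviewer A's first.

Reviewer A: 0.316; Reviewer B: 0.653

The likelihood ratio for a 'positive' result is 0.919/0.085 = 10.812.
Reviewer A: prior odds 0.041/0.959 = 0.042753; posterior odds 0.46223; posterior probability 0.316.
Reviewer B: prior odds 0.148/0.852 = 0.17371; posterior odds 1.8781; posterior probability 0.653.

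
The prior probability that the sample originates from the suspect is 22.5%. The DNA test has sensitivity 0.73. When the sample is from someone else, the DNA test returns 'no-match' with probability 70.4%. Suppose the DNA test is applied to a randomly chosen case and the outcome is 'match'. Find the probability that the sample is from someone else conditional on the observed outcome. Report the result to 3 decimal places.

P(¬H | E) ≈ 0.583

Let H be the event that the sample originates from the suspect. P(H) = 0.225, so P(¬H) = 0.775. With E the 'match' result, P(E|H) = 0.73 and P(E|¬H) = 0.296.
P(E) = 0.73·0.225 + 0.296·0.775 = 0.16425 + 0.22940 = 0.39365.
By Bayes' theorem, P(H|E) = 0.16425 / 0.39365 = 0.417. Hence P(¬H|E) = 1 − 0.417 = 0.583.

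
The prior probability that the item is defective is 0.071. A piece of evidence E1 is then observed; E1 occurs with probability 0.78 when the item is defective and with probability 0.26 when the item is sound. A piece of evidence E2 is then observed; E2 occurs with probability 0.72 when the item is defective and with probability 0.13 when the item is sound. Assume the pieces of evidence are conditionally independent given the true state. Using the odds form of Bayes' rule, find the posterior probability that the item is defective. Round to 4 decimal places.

Posterior probability ≈ 0.5594

Prior odds = 0.071/(1−0.071) = 0.076426.
Likelihood ratio for E1 = 0.78/0.26 = 3.0000.
Likelihood ratio for E2 = 0.72/0.13 = 5.5385.
Posterior odds = prior odds × LR₁ × LR₂ = 1.2699.
Posterior probability = odds/(1+odds) = 1.2699/2.2699 = 0.5594.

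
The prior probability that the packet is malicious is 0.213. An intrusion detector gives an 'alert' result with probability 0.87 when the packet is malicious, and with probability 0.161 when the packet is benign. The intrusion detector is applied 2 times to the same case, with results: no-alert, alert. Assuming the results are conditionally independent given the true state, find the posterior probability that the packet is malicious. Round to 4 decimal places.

Let H be the event that the packet is malicious; start with P(H) = 0.213. P('alert'|H) = 0.87, P('alert'|¬H) = 0.161.
Update on result 1 ('no-alert'): P(H) ← 0.13·0.2130 / (0.13·0.2130 + 0.839·0.7870) = 0.027690/0.68798 = 0.0402.
Update on result 2 ('alert'): P(H) ← 0.87·0.0402 / (0.87·0.0402 + 0.161·0.9598) = 0.035016/0.18954 = 0.1847.

Posterior P(H) ≈ 0.1847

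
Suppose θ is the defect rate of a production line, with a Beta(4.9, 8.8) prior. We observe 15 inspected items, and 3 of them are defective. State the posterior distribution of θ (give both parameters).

Posterior: Beta(7.9, 20.8)

Observing 3 successes and 12 failures updates Beta(4.9, 8.8) by adding the success and failure counts to the two shape parameters: α = 4.9+3 = 7.9, β = 8.8+12 = 20.8.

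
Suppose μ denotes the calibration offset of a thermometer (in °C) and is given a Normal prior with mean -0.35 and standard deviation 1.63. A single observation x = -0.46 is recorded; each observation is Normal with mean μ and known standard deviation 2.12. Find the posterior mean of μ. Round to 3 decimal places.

Posterior mean ≈ -0.391

Prior precision 1/τ₀² = 1/1.63² = 0.376378; data precision n/σ² = 1/2.12² = 0.222499.
Posterior precision = 0.376378 + 0.222499 = 0.598878.
Posterior mean = (0.376378·-0.35 + 0.222499·-0.46) / 0.598878 = -0.391.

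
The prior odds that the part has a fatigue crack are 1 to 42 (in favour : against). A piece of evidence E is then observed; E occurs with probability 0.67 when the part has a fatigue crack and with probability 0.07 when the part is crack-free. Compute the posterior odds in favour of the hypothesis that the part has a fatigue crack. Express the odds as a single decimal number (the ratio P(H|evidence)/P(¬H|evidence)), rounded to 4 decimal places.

Prior odds = 1/42 = 0.023810. In log-odds, ln(0.023810) = -3.7377.
Add log likelihood ratio: ln(9.5714) = 2.2588.
Posterior log-odds = -1.4789, so posterior odds = exp(-1.4789) = 0.22789.

Posterior odds ≈ 0.2279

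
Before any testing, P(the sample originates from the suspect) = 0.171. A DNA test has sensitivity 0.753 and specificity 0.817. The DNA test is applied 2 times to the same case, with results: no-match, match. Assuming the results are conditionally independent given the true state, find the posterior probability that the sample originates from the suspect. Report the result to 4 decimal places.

Posterior P(H) ≈ 0.2042

With H the event that the sample originates from the suspect, the joint likelihood of the observed sequence is P(data|H) = 0.247·0.753 = 0.18599 and P(data|¬H) = 0.817·0.183 = 0.14951.
Bayes: P(H|data) = 0.171·0.18599 / (0.171·0.18599 + 0.829·0.14951) = 0.031804/0.15575 = 0.2042.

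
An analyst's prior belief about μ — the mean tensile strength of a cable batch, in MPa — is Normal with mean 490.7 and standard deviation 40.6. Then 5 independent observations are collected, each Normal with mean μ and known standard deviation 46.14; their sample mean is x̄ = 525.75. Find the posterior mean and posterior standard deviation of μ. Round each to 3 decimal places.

With known σ, the Normal prior is conjugate. Weight on the data is w = (n/σ²)/(n/σ² + 1/τ₀²) = 0.00234863/(0.00234863+0.00060666) = 0.79472.
Posterior mean = w·x̄ + (1−w)·μ₀ = 0.79472·525.75 + 0.20528·490.7 = 518.555. Posterior variance = 1/(0.00234863+0.00060666) = 338.376, so SD = 18.395.

Posterior mean ≈ 518.555; posterior SD ≈ 18.395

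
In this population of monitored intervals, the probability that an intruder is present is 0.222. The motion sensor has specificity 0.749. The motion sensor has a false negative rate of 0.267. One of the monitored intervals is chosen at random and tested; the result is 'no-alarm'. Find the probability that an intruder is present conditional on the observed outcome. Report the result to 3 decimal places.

Write H for 'an intruder is present'. Prior odds H:¬H = 0.222/0.778 = 0.28535. For the 'no-alarm' outcome, the likelihood ratio is 0.267/0.749 = 0.35648.
Posterior odds = 0.28535 × 0.35648 = 0.10172, so P(H|E) = 0.10172/(1+0.10172) = 0.092.

P(H | E) ≈ 0.092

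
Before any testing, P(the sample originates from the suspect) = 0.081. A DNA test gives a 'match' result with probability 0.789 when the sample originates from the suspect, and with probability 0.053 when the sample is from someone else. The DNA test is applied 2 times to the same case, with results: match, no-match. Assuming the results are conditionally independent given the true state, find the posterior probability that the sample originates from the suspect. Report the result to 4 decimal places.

With H the event that the sample originates from the suspect, the joint likelihood of the observed sequence is P(data|H) = 0.789·0.211 = 0.16648 and P(data|¬H) = 0.053·0.947 = 0.050191.
Bayes: P(H|data) = 0.081·0.16648 / (0.081·0.16648 + 0.919·0.050191) = 0.013485/0.059610 = 0.2262.

Posterior P(H) ≈ 0.2262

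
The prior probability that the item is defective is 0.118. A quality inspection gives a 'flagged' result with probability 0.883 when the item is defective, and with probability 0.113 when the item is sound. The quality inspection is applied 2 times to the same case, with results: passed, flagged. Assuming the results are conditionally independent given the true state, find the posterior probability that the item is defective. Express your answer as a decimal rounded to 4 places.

Posterior P(H) ≈ 0.1212

Let H be the event that the item is defective; start with P(H) = 0.118. P('flagged'|H) = 0.883, P('flagged'|¬H) = 0.113.
Update on result 1 ('passed'): P(H) ← 0.117·0.1180 / (0.117·0.1180 + 0.887·0.8820) = 0.013806/0.79614 = 0.0173.
Update on result 2 ('flagged'): P(H) ← 0.883·0.0173 / (0.883·0.0173 + 0.113·0.9827) = 0.015312/0.12635 = 0.1212.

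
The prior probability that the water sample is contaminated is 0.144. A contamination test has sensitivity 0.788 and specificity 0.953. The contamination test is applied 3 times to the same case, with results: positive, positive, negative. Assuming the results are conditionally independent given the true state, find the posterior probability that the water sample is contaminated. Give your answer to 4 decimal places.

With H the event that the water sample is contaminated, the joint likelihood of the observed sequence is P(data|H) = 0.788·0.788·0.212 = 0.13164 and P(data|¬H) = 0.047·0.047·0.953 = 0.0021052.
Bayes: P(H|data) = 0.144·0.13164 / (0.144·0.13164 + 0.856·0.0021052) = 0.018956/0.020758 = 0.9132.

Posterior P(H) ≈ 0.9132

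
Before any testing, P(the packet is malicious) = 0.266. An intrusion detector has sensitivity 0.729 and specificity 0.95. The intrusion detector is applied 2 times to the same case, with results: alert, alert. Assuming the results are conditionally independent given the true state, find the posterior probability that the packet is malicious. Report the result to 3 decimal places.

With H the event that the packet is malicious, the joint likelihood of the observed sequence is P(data|H) = 0.729·0.729 = 0.53144 and P(data|¬H) = 0.05·0.05 = 0.0025000.
Bayes: P(H|data) = 0.266·0.53144 / (0.266·0.53144 + 0.734·0.0025000) = 0.14136/0.14320 = 0.9872.

Posterior P(H) ≈ 0.987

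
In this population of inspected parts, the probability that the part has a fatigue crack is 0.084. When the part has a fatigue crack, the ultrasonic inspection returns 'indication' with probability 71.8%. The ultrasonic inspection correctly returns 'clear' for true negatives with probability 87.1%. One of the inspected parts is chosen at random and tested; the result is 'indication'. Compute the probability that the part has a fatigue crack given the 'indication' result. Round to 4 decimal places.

P(H | E) ≈ 0.3379

Let H be the event that the part has a fatigue crack. P(H) = 0.084, so P(¬H) = 0.916. With E the 'indication' result, P(E|H) = 0.718 and P(E|¬H) = 0.129.
P(E) = 0.718·0.084 + 0.129·0.916 = 0.060312 + 0.11816 = 0.17848.
By Bayes' theorem, P(H|E) = 0.060312 / 0.17848 = 0.3379.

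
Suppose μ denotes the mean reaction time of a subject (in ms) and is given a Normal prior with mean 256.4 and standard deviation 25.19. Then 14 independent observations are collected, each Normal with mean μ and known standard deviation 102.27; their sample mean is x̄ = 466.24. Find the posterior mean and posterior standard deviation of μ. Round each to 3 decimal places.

Prior precision 1/τ₀² = 1/25.19² = 0.00157595; data precision n/σ² = 14/102.27² = 0.00133854.
Posterior precision = 0.00157595 + 0.00133854 = 0.00291449, giving posterior SD = 1/√0.00291449 = 18.523.
Posterior mean = (0.00157595·256.4 + 0.00133854·466.24) / 0.00291449 = 352.773.

Posterior mean ≈ 352.773; posterior SD ≈ 18.523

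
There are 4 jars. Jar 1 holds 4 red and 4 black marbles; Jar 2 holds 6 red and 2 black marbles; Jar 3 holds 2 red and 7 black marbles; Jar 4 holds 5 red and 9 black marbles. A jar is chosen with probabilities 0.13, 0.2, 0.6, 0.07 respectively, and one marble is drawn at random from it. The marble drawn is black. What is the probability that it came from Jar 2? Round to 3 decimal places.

Tabulate prior·likelihood by source: [1] prior 0.13, lik 0.5, product 0.06500; [2] prior 0.2, lik 0.25, product 0.05000; [3] prior 0.6, lik 0.7778, product 0.4667; [4] prior 0.07, lik 0.6429, product 0.04500.
Normalizing constant = 0.62667; the posterior for Jar 2 is its product over the sum, 0.05000/0.62667 = 0.080.

Posterior probability ≈ 0.080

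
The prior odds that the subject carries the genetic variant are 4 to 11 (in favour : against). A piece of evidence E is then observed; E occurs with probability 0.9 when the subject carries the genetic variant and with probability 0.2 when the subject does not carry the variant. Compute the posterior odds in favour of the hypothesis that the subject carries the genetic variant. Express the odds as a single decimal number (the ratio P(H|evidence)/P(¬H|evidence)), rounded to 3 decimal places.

Prior odds = 4/11 = 0.36364. In log-odds, ln(0.36364) = -1.0116.
Add log likelihood ratio: ln(4.5000) = 1.5041.
Posterior log-odds = 0.49248, so posterior odds = exp(0.49248) = 1.6364.

Posterior odds ≈ 1.636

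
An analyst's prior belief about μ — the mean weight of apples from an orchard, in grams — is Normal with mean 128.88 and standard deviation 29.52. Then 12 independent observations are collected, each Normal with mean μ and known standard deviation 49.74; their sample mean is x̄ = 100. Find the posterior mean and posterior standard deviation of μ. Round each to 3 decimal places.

Prior precision 1/τ₀² = 1/29.52² = 0.00114754; data precision n/σ² = 12/49.74² = 0.00485031.
Posterior precision = 0.00114754 + 0.00485031 = 0.00599785, giving posterior SD = 1/√0.00599785 = 12.912.
Posterior mean = (0.00114754·128.88 + 0.00485031·100) / 0.00599785 = 105.525.

Posterior mean ≈ 105.525; posterior SD ≈ 12.912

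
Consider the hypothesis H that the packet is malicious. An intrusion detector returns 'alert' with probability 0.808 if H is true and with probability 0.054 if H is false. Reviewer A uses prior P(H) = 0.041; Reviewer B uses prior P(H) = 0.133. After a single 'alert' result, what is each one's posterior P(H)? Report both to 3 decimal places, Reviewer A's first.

Reviewer A: 0.390; Reviewer B: 0.697

P('+'|H) = 0.808, P('+'|¬H) = 0.054.
Reviewer A: numerator 0.808·0.041 = 0.033128; evidence = 0.033128+0.054·0.959 = 0.084914; posterior = 0.390.
Reviewer B: numerator 0.808·0.133 = 0.10746; evidence = 0.10746+0.054·0.867 = 0.15428; posterior = 0.697.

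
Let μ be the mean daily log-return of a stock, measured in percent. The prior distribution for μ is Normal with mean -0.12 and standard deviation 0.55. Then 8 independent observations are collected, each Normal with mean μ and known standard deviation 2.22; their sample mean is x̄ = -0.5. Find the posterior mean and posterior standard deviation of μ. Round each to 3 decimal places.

Posterior mean ≈ -0.245; posterior SD ≈ 0.450

With known σ, the Normal prior is conjugate. Weight on the data is w = (n/σ²)/(n/σ² + 1/τ₀²) = 1.62324/(1.62324+3.30579) = 0.32932.
Posterior mean = w·x̄ + (1−w)·μ₀ = 0.32932·-0.5 + 0.67068·-0.12 = -0.245. Posterior variance = 1/(1.62324+3.30579) = 0.202880, so SD = 0.450.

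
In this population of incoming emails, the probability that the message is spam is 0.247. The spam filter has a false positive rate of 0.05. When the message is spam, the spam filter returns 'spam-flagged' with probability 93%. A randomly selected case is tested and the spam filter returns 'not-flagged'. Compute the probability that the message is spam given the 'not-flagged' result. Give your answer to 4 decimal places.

Write H for 'the message is spam'. Prior odds H:¬H = 0.247/0.753 = 0.32802. For the 'not-flagged' outcome, the likelihood ratio is 0.07/0.95 = 0.073684.
Posterior odds = 0.32802 × 0.073684 = 0.024170, so P(H|E) = 0.024170/(1+0.024170) = 0.0236.

P(H | E) ≈ 0.0236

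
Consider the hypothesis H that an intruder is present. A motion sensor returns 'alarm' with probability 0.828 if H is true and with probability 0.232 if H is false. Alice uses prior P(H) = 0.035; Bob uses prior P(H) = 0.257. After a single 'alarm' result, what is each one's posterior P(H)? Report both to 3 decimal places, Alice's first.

Alice: 0.115; Bob: 0.552

P('+'|H) = 0.828, P('+'|¬H) = 0.232.
Alice: numerator 0.828·0.035 = 0.028980; evidence = 0.028980+0.232·0.965 = 0.25286; posterior = 0.115.
Bob: numerator 0.828·0.257 = 0.21280; evidence = 0.21280+0.232·0.743 = 0.38517; posterior = 0.552.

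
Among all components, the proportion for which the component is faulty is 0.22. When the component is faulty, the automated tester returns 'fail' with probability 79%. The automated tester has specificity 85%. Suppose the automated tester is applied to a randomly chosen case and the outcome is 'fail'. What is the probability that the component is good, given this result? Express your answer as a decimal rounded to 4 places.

P(¬H | E) ≈ 0.4023

Write H for 'the component is faulty'. Prior odds H:¬H = 0.22/0.78 = 0.28205. For the 'fail' outcome, the likelihood ratio is 0.79/0.15 = 5.2667.
Posterior odds = 0.28205 × 5.2667 = 1.4855, so P(H|E) = 1.4855/(1+1.4855) = 0.5977. Then P(¬H|E) = 1 − 0.5977 = 0.4023.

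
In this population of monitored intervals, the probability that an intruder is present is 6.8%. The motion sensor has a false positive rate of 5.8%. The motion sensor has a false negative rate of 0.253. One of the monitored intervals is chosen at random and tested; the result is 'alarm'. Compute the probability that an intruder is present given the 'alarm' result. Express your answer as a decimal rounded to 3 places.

Write H for 'an intruder is present'. Prior odds H:¬H = 0.068/0.932 = 0.072961. For the 'alarm' outcome, the likelihood ratio is 0.747/0.058 = 12.879.
Posterior odds = 0.072961 × 12.879 = 0.93969, so P(H|E) = 0.93969/(1+0.93969) = 0.484.

P(H | E) ≈ 0.484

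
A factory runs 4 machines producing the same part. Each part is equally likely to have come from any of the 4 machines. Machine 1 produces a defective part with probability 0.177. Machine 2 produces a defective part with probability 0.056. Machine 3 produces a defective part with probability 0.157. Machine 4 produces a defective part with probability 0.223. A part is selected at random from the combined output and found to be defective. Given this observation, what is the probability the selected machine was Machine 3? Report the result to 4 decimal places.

Posterior probability ≈ 0.2561

P(defective|M1) = 0.177; P(defective|M2) = 0.056; P(defective|M3) = 0.157; P(defective|M4) = 0.223.
Prior × likelihood for each source: 0.25·0.177=0.04425, 0.25·0.056=0.01400, 0.25·0.157=0.03925, 0.25·0.223=0.05575. Summing gives P(defective) = 0.15325.
P(Machine 3 | defective) = 0.03925 / 0.15325 = 0.2561.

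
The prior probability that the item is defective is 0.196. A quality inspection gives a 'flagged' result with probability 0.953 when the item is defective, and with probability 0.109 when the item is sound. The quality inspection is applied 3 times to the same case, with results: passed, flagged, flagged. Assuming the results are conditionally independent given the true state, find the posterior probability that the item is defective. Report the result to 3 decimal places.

With H the event that the item is defective, the joint likelihood of the observed sequence is P(data|H) = 0.047·0.953·0.953 = 0.042686 and P(data|¬H) = 0.891·0.109·0.109 = 0.010586.
Bayes: P(H|data) = 0.196·0.042686 / (0.196·0.042686 + 0.804·0.010586) = 0.0083664/0.016878 = 0.4957.

Posterior P(H) ≈ 0.496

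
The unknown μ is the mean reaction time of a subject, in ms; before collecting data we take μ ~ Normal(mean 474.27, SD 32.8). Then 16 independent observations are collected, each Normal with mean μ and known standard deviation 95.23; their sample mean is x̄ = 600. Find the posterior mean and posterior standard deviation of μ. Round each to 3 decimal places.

Posterior mean ≈ 556.616; posterior SD ≈ 19.267

With known σ, the Normal prior is conjugate. Weight on the data is w = (n/σ²)/(n/σ² + 1/τ₀²) = 0.00176430/(0.00176430+0.00092951) = 0.65495.
Posterior mean = w·x̄ + (1−w)·μ₀ = 0.65495·600 + 0.34505·474.27 = 556.616. Posterior variance = 1/(0.00176430+0.00092951) = 371.222, so SD = 19.267.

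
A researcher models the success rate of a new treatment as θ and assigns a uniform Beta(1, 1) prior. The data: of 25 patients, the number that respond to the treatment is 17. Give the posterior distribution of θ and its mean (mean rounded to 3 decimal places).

Posterior: Beta(18, 9); mean ≈ 0.667

Observing 17 successes and 8 failures updates Beta(1, 1) by adding the success and failure counts to the two shape parameters: α = 1+17 = 18, β = 1+8 = 9.
Posterior mean = α/(α+β) = 18/27 = 0.667.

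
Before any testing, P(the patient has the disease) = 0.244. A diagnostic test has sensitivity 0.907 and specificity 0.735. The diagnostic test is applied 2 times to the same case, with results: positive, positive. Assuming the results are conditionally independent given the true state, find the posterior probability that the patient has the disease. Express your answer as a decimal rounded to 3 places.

Posterior P(H) ≈ 0.791

Let H be the event that the patient has the disease; start with P(H) = 0.244. P('positive'|H) = 0.907, P('positive'|¬H) = 0.265.
Update on result 1 ('positive'): P(H) ← 0.907·0.2440 / (0.907·0.2440 + 0.265·0.7560) = 0.22131/0.42165 = 0.5249.
Update on result 2 ('positive'): P(H) ← 0.907·0.5249 / (0.907·0.5249 + 0.265·0.4751) = 0.47605/0.60196 = 0.7908.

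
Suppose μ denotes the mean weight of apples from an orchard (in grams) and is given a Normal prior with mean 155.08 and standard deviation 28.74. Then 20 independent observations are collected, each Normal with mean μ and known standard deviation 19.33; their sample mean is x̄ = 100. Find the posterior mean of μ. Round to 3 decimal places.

Posterior mean ≈ 101.218

With known σ, the Normal prior is conjugate. Weight on the data is w = (n/σ²)/(n/σ² + 1/τ₀²) = 0.0535262/(0.0535262+0.00121067) = 0.97788.
Posterior mean = w·x̄ + (1−w)·μ₀ = 0.97788·100 + 0.022118·155.08 = 101.218.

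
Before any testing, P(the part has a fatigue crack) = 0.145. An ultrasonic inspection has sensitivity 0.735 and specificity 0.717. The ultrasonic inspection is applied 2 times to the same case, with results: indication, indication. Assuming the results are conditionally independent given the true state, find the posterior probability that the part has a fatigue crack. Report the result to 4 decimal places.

With H the event that the part has a fatigue crack, the joint likelihood of the observed sequence is P(data|H) = 0.735·0.735 = 0.54022 and P(data|¬H) = 0.283·0.283 = 0.080089.
Bayes: P(H|data) = 0.145·0.54022 / (0.145·0.54022 + 0.855·0.080089) = 0.078333/0.14681 = 0.5336.

Posterior P(H) ≈ 0.5336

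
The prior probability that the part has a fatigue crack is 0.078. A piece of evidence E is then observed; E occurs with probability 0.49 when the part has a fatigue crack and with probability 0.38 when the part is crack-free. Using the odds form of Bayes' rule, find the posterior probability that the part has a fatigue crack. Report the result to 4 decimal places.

Posterior probability ≈ 0.0984

Prior odds = 0.078/(1−0.078) = 0.084599. In log-odds, ln(0.084599) = -2.4698.
Add log likelihood ratio: ln(1.2895) = 0.25423.
Posterior log-odds = -2.2156, so posterior odds = exp(-2.2156) = 0.10909. Converting, P(H|E) = 0.10909/1.1091 = 0.0984.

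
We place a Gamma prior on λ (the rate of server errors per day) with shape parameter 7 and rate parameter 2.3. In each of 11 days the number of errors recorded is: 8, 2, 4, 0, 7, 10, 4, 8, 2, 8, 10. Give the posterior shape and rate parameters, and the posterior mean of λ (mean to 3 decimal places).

Posterior: Gamma(shape=70, rate=13.3); mean ≈ 5.263

The Poisson likelihood adds the total count to the shape and the number of exposure periods to the rate. Here ∑xᵢ = 63 and n = 11, so shape 7→70 and rate 2.3→13.3.
E[λ | data] = 70/13.3 = 5.263.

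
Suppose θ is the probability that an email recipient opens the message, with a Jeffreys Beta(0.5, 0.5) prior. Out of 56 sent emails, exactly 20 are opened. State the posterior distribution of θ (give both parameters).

Posterior: Beta(20.5, 36.5)

Observing 20 successes and 36 failures updates Beta(0.5, 0.5) by adding the success and failure counts to the two shape parameters: α = 0.5+20 = 20.5, β = 0.5+36 = 36.5.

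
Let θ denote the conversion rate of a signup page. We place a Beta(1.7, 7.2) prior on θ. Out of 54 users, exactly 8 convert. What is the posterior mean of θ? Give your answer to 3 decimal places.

Posterior mean ≈ 0.154

Observing 8 successes and 46 failures updates Beta(1.7, 7.2) by adding the success and failure counts to the two shape parameters: α = 1.7+8 = 9.7, β = 7.2+46 = 53.2.
Posterior mean = α/(α+β) = 9.7/62.9 = 0.154.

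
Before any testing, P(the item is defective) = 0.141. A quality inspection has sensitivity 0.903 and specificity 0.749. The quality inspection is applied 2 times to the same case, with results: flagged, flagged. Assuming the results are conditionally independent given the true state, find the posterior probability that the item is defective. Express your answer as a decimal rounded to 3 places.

Let H be the event that the item is defective; start with P(H) = 0.141. P('flagged'|H) = 0.903, P('flagged'|¬H) = 0.251.
Update on result 1 ('flagged'): P(H) ← 0.903·0.1410 / (0.903·0.1410 + 0.251·0.8590) = 0.12732/0.34293 = 0.3713.
Update on result 2 ('flagged'): P(H) ← 0.903·0.3713 / (0.903·0.3713 + 0.251·0.6287) = 0.33526/0.49307 = 0.6799.

Posterior P(H) ≈ 0.680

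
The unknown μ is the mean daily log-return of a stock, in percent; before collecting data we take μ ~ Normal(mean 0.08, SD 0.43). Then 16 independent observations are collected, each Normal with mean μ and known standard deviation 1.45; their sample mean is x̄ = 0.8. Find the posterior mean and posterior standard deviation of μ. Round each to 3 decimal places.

Posterior mean ≈ 0.501; posterior SD ≈ 0.277

Prior precision 1/τ₀² = 1/0.43² = 5.40833; data precision n/σ² = 16/1.45² = 7.60999.
Posterior precision = 5.40833 + 7.60999 = 13.0183, giving posterior SD = 1/√13.0183 = 0.277.
Posterior mean = (5.40833·0.08 + 7.60999·0.8) / 13.0183 = 0.501.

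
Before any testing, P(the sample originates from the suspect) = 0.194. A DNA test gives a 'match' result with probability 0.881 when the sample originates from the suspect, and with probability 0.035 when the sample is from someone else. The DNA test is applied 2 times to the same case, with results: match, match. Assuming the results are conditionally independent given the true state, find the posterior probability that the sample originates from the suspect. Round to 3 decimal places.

With H the event that the sample originates from the suspect, the joint likelihood of the observed sequence is P(data|H) = 0.881·0.881 = 0.77616 and P(data|¬H) = 0.035·0.035 = 0.0012250.
Bayes: P(H|data) = 0.194·0.77616 / (0.194·0.77616 + 0.806·0.0012250) = 0.15058/0.15156 = 0.9935.

Posterior P(H) ≈ 0.993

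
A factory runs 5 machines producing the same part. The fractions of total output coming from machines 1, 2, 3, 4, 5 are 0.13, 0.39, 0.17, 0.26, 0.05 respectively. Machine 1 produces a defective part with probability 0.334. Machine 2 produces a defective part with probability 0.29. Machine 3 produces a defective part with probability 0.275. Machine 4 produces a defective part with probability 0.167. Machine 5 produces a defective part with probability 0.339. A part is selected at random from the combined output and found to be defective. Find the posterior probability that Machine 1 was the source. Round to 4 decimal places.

P(defective|M1) = 0.334; P(defective|M2) = 0.29; P(defective|M3) = 0.275; P(defective|M4) = 0.167; P(defective|M5) = 0.339.
Prior × likelihood for each source: 0.13·0.334=0.04342, 0.39·0.29=0.1131, 0.17·0.275=0.04675, 0.26·0.167=0.04342, 0.05·0.339=0.01695. Summing gives P(defective) = 0.26364.
P(Machine 1 | defective) = 0.04342 / 0.26364 = 0.1647.

Posterior probability ≈ 0.1647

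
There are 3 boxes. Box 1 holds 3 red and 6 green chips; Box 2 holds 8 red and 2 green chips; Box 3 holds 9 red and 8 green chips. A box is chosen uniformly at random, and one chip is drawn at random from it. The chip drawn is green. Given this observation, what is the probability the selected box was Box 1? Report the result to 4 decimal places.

P(green|Box 1) = 0.6667; P(green|Box 2) = 0.2; P(green|Box 3) = 0.4706.
Prior × likelihood for each source: 0.333333·0.6667=0.2222, 0.333333·0.2=0.06667, 0.333333·0.4706=0.1569. Summing gives P(green) = 0.44575.
P(Box 1 | green) = 0.2222 / 0.44575 = 0.4985.

Posterior probability ≈ 0.4985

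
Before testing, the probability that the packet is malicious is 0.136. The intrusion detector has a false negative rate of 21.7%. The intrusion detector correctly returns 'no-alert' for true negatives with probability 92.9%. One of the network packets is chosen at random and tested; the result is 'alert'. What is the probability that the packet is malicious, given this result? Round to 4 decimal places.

Let H be the event that the packet is malicious. P(H) = 0.136, so P(¬H) = 0.864. With E the 'alert' result, P(E|H) = 0.783 and P(E|¬H) = 0.071.
P(E) = 0.783·0.136 + 0.071·0.864 = 0.10649 + 0.061344 = 0.16783.
By Bayes' theorem, P(H|E) = 0.10649 / 0.16783 = 0.6345.

P(H | E) ≈ 0.6345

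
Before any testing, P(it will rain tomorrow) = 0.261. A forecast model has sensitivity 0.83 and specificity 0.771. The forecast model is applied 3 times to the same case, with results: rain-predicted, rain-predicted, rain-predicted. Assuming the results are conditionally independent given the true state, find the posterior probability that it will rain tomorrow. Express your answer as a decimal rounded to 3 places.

With H the event that it will rain tomorrow, the joint likelihood of the observed sequence is P(data|H) = 0.83·0.83·0.83 = 0.57179 and P(data|¬H) = 0.229·0.229·0.229 = 0.012009.
Bayes: P(H|data) = 0.261·0.57179 / (0.261·0.57179 + 0.739·0.012009) = 0.14924/0.15811 = 0.9439.

Posterior P(H) ≈ 0.944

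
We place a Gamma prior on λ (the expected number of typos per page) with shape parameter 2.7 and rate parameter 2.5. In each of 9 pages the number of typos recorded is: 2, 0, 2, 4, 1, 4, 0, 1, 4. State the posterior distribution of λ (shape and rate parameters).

The Poisson likelihood adds the total count to the shape and the number of exposure periods to the rate. Here ∑xᵢ = 18 and n = 9, so shape 2.7→20.7 and rate 2.5→11.5.

Posterior: Gamma(shape=20.7, rate=11.5)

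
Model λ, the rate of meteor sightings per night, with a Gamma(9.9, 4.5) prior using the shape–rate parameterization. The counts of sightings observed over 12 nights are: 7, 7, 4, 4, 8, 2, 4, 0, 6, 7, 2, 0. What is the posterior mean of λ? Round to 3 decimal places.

Total count ∑xᵢ = 51 over n = 12 nights.
Gamma is conjugate to the Poisson likelihood: posterior is Gamma(shape = 9.9+51 = 60.9, rate = 4.5+12 = 16.5).
Posterior mean = shape/rate = 60.9/16.5 = 3.691.

Posterior mean ≈ 3.691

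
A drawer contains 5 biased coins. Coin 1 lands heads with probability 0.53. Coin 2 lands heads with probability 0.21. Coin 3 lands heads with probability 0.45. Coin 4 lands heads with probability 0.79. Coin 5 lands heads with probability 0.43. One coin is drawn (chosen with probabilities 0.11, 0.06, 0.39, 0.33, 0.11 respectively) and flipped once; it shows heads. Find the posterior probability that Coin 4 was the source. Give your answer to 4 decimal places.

Posterior probability ≈ 0.4702

Tabulate prior·likelihood by source: [1] prior 0.11, lik 0.53, product 0.05830; [2] prior 0.06, lik 0.21, product 0.01260; [3] prior 0.39, lik 0.45, product 0.1755; [4] prior 0.33, lik 0.79, product 0.2607; [5] prior 0.11, lik 0.43, product 0.04730.
Normalizing constant = 0.55440; the posterior for Coin 4 is its product over the sum, 0.2607/0.55440 = 0.4702.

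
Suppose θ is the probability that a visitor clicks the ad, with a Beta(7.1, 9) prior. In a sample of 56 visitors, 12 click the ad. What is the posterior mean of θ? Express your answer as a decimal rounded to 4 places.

The binomial likelihood is conjugate to the Beta prior: with 12 successes and 44 failures, the posterior is Beta(7.1+12, 9+44) = Beta(19.1, 53).
Posterior mean = α/(α+β) = 19.1/72.1 = 0.2649.

Posterior mean ≈ 0.2649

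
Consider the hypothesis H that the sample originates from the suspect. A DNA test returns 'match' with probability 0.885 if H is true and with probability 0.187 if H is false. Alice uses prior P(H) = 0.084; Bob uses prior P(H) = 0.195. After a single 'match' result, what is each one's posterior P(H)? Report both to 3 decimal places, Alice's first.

Alice: 0.303; Bob: 0.534

The likelihood ratio for a 'match' result is 0.885/0.187 = 4.7326.
Alice: prior odds 0.084/0.916 = 0.091703; posterior odds 0.43400; posterior probability 0.303.
Bob: prior odds 0.195/0.805 = 0.24224; posterior odds 1.1464; posterior probability 0.534.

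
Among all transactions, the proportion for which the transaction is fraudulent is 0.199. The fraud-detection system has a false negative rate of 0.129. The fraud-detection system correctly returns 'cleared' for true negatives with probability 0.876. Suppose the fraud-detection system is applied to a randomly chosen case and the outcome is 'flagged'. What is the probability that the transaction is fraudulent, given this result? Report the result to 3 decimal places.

P(H | E) ≈ 0.636

Let H be the event that the transaction is fraudulent. P(H) = 0.199, so P(¬H) = 0.801. With E the 'flagged' result, P(E|H) = 0.871 and P(E|¬H) = 0.124.
P(E) = 0.871·0.199 + 0.124·0.801 = 0.17333 + 0.099324 = 0.27265.
By Bayes' theorem, P(H|E) = 0.17333 / 0.27265 = 0.636.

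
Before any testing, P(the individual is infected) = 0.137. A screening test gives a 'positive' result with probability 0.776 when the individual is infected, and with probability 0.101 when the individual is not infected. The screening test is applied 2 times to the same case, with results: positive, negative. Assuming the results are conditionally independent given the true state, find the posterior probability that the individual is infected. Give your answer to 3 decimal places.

Posterior P(H) ≈ 0.233

With H the event that the individual is infected, the joint likelihood of the observed sequence is P(data|H) = 0.776·0.224 = 0.17382 and P(data|¬H) = 0.101·0.899 = 0.090799.
Bayes: P(H|data) = 0.137·0.17382 / (0.137·0.17382 + 0.863·0.090799) = 0.023814/0.10217 = 0.2331.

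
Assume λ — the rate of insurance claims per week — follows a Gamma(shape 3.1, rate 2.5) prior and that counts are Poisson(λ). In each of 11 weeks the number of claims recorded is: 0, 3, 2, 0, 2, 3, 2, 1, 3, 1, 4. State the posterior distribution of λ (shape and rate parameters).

Posterior: Gamma(shape=24.1, rate=13.5)

The Poisson likelihood adds the total count to the shape and the number of exposure periods to the rate. Here ∑xᵢ = 21 and n = 11, so shape 3.1→24.1 and rate 2.5→13.5.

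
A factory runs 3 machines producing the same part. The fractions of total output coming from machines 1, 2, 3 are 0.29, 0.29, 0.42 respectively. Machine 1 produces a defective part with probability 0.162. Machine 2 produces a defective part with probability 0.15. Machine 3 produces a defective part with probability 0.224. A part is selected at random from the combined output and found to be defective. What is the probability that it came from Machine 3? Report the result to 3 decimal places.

Posterior probability ≈ 0.510

Tabulate prior·likelihood by source: [1] prior 0.29, lik 0.162, product 0.04698; [2] prior 0.29, lik 0.15, product 0.04350; [3] prior 0.42, lik 0.224, product 0.09408.
Normalizing constant = 0.18456; the posterior for Machine 3 is its product over the sum, 0.09408/0.18456 = 0.510.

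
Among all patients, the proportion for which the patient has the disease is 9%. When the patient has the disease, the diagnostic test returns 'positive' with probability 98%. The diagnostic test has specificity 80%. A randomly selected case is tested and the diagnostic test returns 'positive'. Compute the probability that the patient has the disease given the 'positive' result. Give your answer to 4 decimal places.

P(H | E) ≈ 0.3264

Let H be the event that the patient has the disease. P(H) = 0.09, so P(¬H) = 0.91. With E the 'positive' result, P(E|H) = 0.98 and P(E|¬H) = 0.2.
P(E) = 0.98·0.09 + 0.2·0.91 = 0.088200 + 0.18200 = 0.27020.
By Bayes' theorem, P(H|E) = 0.088200 / 0.27020 = 0.3264.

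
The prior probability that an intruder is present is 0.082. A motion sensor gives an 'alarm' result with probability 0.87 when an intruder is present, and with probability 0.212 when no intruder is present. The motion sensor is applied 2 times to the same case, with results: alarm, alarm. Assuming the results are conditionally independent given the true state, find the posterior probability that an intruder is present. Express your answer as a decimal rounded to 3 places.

Let H be the event that an intruder is present; start with P(H) = 0.082. P('alarm'|H) = 0.87, P('alarm'|¬H) = 0.212.
Update on result 1 ('alarm'): P(H) ← 0.87·0.0820 / (0.87·0.0820 + 0.212·0.9180) = 0.071340/0.26596 = 0.2682.
Update on result 2 ('alarm'): P(H) ← 0.87·0.2682 / (0.87·0.2682 + 0.212·0.7318) = 0.23337/0.38850 = 0.6007.

Posterior P(H) ≈ 0.601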